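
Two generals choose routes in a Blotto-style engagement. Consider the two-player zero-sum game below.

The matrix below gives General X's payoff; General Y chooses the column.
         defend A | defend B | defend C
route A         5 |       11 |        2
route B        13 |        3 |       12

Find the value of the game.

7

Column defend A is strictly dominated by defend C for General Y (it gives General X more in every row).
The remaining 2×2 game on (route A, route B) × (defend B, defend C) has no saddle point. Let General X play route A with probability p; indifference gives 11p + 3(1−p) = 2p + 12(1−p), so p = 1/2.
Similarly General Y's optimal q on defend B is 5/9, and the value is 11·(5/9) + (2)·(4/9) = 7.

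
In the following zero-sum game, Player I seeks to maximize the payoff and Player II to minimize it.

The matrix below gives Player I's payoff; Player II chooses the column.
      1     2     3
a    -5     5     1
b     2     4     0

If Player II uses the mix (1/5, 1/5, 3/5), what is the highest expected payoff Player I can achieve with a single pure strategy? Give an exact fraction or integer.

6/5

a: (-5)·(1/5) + (5)·(1/5) + (1)·(3/5) = 3/5.
b: (2)·(1/5) + (4)·(1/5) + (0)·(3/5) = 6/5.
The best pure response is b with expected payoff 6/5.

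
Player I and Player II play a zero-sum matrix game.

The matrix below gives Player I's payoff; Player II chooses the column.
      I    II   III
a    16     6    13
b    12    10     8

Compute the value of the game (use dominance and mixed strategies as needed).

Column I is strictly dominated by III for Player II (it gives Player I more in every row).
The remaining 2×2 game on (a, b) × (II, III) has no saddle point. Let Player I play a with probability p; indifference gives 6p + 10(1−p) = 13p + 8(1−p), so p = 2/9.
Similarly Player II's optimal q on II is 5/9, and the value is 6·(5/9) + (13)·(4/9) = 82/9.

82/9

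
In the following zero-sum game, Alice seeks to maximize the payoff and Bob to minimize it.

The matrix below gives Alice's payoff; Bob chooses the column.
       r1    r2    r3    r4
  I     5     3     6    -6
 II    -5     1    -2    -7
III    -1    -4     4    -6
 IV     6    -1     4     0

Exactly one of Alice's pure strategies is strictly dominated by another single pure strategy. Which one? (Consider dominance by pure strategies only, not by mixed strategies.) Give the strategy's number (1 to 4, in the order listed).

Compare II with I: 5 > -5, 3 > 1, 6 > -2, -6 > -7.
So I strictly dominates II for Alice; II is strictly dominated.

2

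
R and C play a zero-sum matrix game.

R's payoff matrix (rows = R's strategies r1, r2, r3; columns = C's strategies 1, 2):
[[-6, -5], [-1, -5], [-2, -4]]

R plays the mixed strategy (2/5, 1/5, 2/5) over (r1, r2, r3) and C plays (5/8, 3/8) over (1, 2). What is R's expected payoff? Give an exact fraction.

Against (5/8, 3/8), each row's expected payoff is r1: -45/8; r2: -5/2; r3: -11/4.
Taking the (2/5, 1/5, 2/5)-weighted average: (2/5)·(-45/8) + (1/5)·(-5/2) + (2/5)·(-11/4) = -77/20.

-77/20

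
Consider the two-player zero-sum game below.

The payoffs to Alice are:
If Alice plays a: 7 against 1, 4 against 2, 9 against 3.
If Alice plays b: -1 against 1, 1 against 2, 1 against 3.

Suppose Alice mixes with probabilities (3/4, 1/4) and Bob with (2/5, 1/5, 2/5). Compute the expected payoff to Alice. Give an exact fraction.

109/20

Against (2/5, 1/5, 2/5), each row's expected payoff is a: 36/5; b: 1/5.
Taking the (3/4, 1/4)-weighted average: (3/4)·(36/5) + (1/4)·(1/5) = 109/20.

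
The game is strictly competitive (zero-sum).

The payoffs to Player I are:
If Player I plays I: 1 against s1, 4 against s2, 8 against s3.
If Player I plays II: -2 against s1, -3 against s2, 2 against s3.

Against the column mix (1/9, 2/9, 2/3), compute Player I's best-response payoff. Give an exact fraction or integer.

I: (1)·(1/9) + (4)·(2/9) + (8)·(2/3) = 19/3.
II: (-2)·(1/9) + (-3)·(2/9) + (2)·(2/3) = 4/9.
The best pure response is I with expected payoff 19/3.

19/3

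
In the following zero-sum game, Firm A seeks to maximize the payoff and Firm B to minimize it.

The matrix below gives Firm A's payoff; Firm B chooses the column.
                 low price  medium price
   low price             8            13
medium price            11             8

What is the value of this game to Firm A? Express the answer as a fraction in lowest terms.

79/8

Row minima are 8 and 8, so Firm A's maximin is 8; column maxima are 11 and 13, so Firm B's minimax is 11. These differ, so the equilibrium is in mixed strategies.
Let Firm A play low price with probability p. Firm B is indifferent when 8p + 11(1−p) = 13p + 8(1−p), giving p = 3/8.
Let Firm B play low price with probability q. Firm A is indifferent when 8q + 13(1−q) = 11q + 8(1−q), giving q = 5/8.
The value is 8·(5/8) + (13)·(3/8) = 79/8.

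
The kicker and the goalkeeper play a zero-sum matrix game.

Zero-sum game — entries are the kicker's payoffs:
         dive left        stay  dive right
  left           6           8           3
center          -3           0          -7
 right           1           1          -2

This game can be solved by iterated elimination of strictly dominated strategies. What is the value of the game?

Row center is strictly dominated by row left (6>-3, 8>0, 3>-7); eliminate center.
Column stay is strictly dominated by dive right for the goalkeeper (3<8, -2<1); eliminate stay.
Row right is strictly dominated by row left (6>1, 3>-2); eliminate right.
Column dive left is strictly dominated by dive right for the goalkeeper (3<6); eliminate dive left.
Only (left, dive right) remains, with payoff 3.

3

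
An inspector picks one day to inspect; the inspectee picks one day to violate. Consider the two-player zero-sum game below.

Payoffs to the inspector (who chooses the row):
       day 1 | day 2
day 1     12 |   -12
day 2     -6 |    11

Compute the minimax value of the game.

Row minima are -12 and -6, so the inspector's maximin is -6; column maxima are 12 and 11, so the inspectee's minimax is 11. These differ, so the equilibrium is in mixed strategies.
Let the inspector play day 1 with probability p. The inspectee is indifferent when 12p − 6(1−p) = −12p + 11(1−p), giving p = 17/41.
Let the inspectee play day 1 with probability q. The inspector is indifferent when 12q − 12(1−q) = −6q + 11(1−q), giving q = 23/41.
The value is 12·(23/41) + (-12)·(18/41) = 60/41.

60/41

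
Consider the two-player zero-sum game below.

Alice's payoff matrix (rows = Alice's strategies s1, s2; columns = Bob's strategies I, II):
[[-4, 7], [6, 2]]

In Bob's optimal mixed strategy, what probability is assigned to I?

1/3

Row minima are -4 and 2, so Alice's maximin is 2; column maxima are 6 and 7, so Bob's minimax is 6. These differ, so the equilibrium is in mixed strategies.
Let Bob play I with probability q. Alice is indifferent when −4q + 7(1−q) = 6q + 2(1−q), giving q = 1/3.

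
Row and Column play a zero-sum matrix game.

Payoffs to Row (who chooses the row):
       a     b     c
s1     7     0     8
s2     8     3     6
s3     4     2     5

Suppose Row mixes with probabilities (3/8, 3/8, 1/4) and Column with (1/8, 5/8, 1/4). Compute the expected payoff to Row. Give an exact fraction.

111/32

Against (1/8, 5/8, 1/4), each row's expected payoff is s1: 23/8; s2: 35/8; s3: 3.
Taking the (3/8, 3/8, 1/4)-weighted average: (3/8)·(23/8) + (3/8)·(35/8) + (1/4)·(3) = 111/32.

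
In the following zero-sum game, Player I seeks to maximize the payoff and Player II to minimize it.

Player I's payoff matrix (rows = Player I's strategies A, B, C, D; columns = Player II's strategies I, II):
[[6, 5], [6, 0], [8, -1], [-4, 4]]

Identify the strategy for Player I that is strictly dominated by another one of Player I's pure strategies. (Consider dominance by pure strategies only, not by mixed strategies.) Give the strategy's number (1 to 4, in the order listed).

4

Compare D with A: 6 > -4, 5 > 4.
So A strictly dominates D for Player I; D is strictly dominated.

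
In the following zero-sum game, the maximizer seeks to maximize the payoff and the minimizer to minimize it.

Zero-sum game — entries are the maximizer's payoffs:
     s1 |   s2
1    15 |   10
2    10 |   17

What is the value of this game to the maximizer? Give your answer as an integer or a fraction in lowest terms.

155/12

Row minima are 10 and 10, so the maximizer's maximin is 10; column maxima are 15 and 17, so the minimizer's minimax is 15. These differ, so the equilibrium is in mixed strategies.
Let the maximizer play 1 with probability p. The minimizer is indifferent when 15p + 10(1−p) = 10p + 17(1−p), giving p = 7/12.
Let the minimizer play s1 with probability q. The maximizer is indifferent when 15q + 10(1−q) = 10q + 17(1−q), giving q = 7/12.
The value is 15·(7/12) + (10)·(5/12) = 155/12.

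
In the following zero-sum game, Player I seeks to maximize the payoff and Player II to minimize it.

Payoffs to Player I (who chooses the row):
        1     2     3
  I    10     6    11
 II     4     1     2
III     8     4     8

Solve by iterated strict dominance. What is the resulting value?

Row II is strictly dominated by row I (10>4, 6>1, 11>2); eliminate II.
Row III is strictly dominated by row I (10>8, 6>4, 11>8); eliminate III.
Column 3 is strictly dominated by 1 for Player II (10<11); eliminate 3.
Column 1 is strictly dominated by 2 for Player II (6<10); eliminate 1.
Only (I, 2) remains, with payoff 6.

6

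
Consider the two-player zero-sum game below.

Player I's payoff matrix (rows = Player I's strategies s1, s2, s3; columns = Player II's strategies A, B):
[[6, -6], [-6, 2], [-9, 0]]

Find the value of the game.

Row s3 is strictly dominated by row s2, so Player I never plays it.
The remaining 2×2 game on (s1, s2) × (A, B) has no saddle point. Let Player I play s1 with probability p; indifference gives 6p − 6(1−p) = −6p + 2(1−p), so p = 2/5.
Similarly Player II's optimal q on A is 2/5, and the value is 6·(2/5) + (-6)·(3/5) = -6/5.

-6/5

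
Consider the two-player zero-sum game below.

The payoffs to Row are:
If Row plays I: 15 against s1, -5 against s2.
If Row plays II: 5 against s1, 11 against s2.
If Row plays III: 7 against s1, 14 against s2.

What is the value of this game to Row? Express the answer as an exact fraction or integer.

245/27

Row II is strictly dominated by row III, so Row never plays it.
The remaining 2×2 game on (I, III) × (s1, s2) has no saddle point. Let Row play I with probability p; indifference gives 15p + 7(1−p) = −5p + 14(1−p), so p = 7/27.
Similarly Column's optimal q on s1 is 19/27, and the value is 15·(19/27) + (-5)·(8/27) = 245/27.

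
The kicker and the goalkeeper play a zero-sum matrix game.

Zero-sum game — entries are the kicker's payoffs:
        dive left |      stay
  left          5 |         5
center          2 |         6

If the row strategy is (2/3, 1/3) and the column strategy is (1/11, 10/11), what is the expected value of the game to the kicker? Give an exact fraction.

Against (1/11, 10/11), each row's expected payoff is left: 5; center: 62/11.
Taking the (2/3, 1/3)-weighted average: (2/3)·(5) + (1/3)·(62/11) = 172/33.

172/33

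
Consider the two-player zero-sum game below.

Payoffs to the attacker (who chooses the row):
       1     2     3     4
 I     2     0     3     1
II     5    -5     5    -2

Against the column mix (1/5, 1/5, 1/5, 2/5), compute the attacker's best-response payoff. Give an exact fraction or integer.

7/5

I: (2)·(1/5) + (0)·(1/5) + (3)·(1/5) + (1)·(2/5) = 7/5.
II: (5)·(1/5) + (-5)·(1/5) + (5)·(1/5) + (-2)·(2/5) = 1/5.
The best pure response is I with expected payoff 7/5.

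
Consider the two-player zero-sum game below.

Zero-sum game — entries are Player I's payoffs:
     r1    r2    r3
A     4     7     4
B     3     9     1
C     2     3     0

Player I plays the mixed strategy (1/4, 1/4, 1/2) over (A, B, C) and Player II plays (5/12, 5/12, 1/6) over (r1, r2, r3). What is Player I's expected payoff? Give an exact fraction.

175/48

Against (5/12, 5/12, 1/6), each row's expected payoff is A: 21/4; B: 31/6; C: 25/12.
Taking the (1/4, 1/4, 1/2)-weighted average: (1/4)·(21/4) + (1/4)·(31/6) + (1/2)·(25/12) = 175/48.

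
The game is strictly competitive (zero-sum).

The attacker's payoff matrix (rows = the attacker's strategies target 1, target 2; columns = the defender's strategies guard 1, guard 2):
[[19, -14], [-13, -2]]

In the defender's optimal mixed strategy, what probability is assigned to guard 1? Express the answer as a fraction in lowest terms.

Row minima are -14 and -13, so the attacker's maximin is -13; column maxima are 19 and -2, so the defender's minimax is -2. These differ, so the equilibrium is in mixed strategies.
Let the defender play guard 1 with probability q. The attacker is indifferent when 19q − 14(1−q) = −13q − 2(1−q), giving q = 3/11.

3/11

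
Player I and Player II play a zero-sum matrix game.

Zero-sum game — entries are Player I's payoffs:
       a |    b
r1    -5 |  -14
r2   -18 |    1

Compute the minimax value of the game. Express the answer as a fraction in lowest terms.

-257/28

Row minima are -14 and -18, so Player I's maximin is -14; column maxima are -5 and 1, so Player II's minimax is -5. These differ, so the equilibrium is in mixed strategies.
Let Player I play r1 with probability p. Player II is indifferent when −5p − 18(1−p) = −14p + (1−p), giving p = 19/28.
Let Player II play a with probability q. Player I is indifferent when −5q − 14(1−q) = −18q + (1−q), giving q = 15/28.
The value is -5·(15/28) + (-14)·(13/28) = -257/28.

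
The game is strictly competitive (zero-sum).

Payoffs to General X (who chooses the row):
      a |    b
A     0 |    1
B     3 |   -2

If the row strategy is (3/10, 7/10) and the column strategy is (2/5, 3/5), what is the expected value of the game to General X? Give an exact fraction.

9/50

Against (2/5, 3/5), each row's expected payoff is A: 3/5; B: 0.
Taking the (3/10, 7/10)-weighted average: (3/10)·(3/5) + (7/10)·(0) = 9/50.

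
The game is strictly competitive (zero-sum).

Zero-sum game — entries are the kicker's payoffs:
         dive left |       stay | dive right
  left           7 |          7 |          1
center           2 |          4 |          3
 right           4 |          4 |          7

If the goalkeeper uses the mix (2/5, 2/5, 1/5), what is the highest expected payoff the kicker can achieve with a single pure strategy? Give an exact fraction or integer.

left: (7)·(2/5) + (7)·(2/5) + (1)·(1/5) = 29/5.
center: (2)·(2/5) + (4)·(2/5) + (3)·(1/5) = 3.
right: (4)·(2/5) + (4)·(2/5) + (7)·(1/5) = 23/5.
The best pure response is left with expected payoff 29/5.

29/5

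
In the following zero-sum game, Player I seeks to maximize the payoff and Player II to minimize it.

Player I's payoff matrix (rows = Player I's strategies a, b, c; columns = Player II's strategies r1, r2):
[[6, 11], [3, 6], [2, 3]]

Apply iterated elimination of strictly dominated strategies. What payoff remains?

6

Column r2 is strictly dominated by r1 for Player II (6<11, 3<6, 2<3); eliminate r2.
Row b is strictly dominated by row a (6>3); eliminate b.
Row c is strictly dominated by row a (6>2); eliminate c.
Only (a, r1) remains, with payoff 6.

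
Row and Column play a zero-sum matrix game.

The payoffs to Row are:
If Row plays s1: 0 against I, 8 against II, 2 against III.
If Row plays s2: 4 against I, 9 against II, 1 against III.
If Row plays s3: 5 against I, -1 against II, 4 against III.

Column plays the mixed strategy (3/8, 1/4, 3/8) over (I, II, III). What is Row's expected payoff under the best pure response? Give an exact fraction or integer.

33/8

s1: (0)·(3/8) + (8)·(1/4) + (2)·(3/8) = 11/4.
s2: (4)·(3/8) + (9)·(1/4) + (1)·(3/8) = 33/8.
s3: (5)·(3/8) + (-1)·(1/4) + (4)·(3/8) = 25/8.
The best pure response is s2 with expected payoff 33/8.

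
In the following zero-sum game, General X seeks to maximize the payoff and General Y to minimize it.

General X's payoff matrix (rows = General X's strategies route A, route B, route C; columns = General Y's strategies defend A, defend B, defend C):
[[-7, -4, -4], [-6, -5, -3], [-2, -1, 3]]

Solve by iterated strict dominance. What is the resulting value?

Column defend B is strictly dominated by defend A for General Y (-7<-4, -6<-5, -2<-1); eliminate defend B.
Row route B is strictly dominated by row route C (-2>-6, 3>-3); eliminate route B.
Row route A is strictly dominated by row route C (-2>-7, 3>-4); eliminate route A.
Column defend C is strictly dominated by defend A for General Y (-2<3); eliminate defend C.
Only (route C, defend A) remains, with payoff -2.

-2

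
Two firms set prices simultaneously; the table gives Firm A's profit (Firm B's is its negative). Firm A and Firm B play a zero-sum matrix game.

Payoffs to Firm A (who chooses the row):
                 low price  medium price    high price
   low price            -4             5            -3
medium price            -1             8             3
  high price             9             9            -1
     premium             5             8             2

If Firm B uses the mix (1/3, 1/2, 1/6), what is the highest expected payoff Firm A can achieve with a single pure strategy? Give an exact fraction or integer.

low price: (-4)·(1/3) + (5)·(1/2) + (-3)·(1/6) = 2/3.
medium price: (-1)·(1/3) + (8)·(1/2) + (3)·(1/6) = 25/6.
high price: (9)·(1/3) + (9)·(1/2) + (-1)·(1/6) = 22/3.
premium: (5)·(1/3) + (8)·(1/2) + (2)·(1/6) = 6.
The best pure response is high price with expected payoff 22/3.

22/3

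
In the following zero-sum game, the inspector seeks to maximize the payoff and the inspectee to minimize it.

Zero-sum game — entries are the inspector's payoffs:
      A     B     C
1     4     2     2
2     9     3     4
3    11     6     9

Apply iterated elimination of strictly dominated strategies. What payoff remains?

Column A is strictly dominated by B for the inspectee (2<4, 3<9, 6<11); eliminate A.
Row 2 is strictly dominated by row 3 (6>3, 9>4); eliminate 2.
Row 1 is strictly dominated by row 3 (6>2, 9>2); eliminate 1.
Column C is strictly dominated by B for the inspectee (6<9); eliminate C.
Only (3, B) remains, with payoff 6.

6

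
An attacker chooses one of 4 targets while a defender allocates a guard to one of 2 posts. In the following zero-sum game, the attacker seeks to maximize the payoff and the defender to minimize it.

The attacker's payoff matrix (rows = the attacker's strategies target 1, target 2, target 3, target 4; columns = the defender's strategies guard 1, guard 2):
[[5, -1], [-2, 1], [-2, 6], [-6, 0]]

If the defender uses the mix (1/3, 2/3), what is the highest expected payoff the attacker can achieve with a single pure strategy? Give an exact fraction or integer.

target 1: (5)·(1/3) + (-1)·(2/3) = 1.
target 2: (-2)·(1/3) + (1)·(2/3) = 0.
target 3: (-2)·(1/3) + (6)·(2/3) = 10/3.
target 4: (-6)·(1/3) + (0)·(2/3) = -2.
The best pure response is target 3 with expected payoff 10/3.

10/3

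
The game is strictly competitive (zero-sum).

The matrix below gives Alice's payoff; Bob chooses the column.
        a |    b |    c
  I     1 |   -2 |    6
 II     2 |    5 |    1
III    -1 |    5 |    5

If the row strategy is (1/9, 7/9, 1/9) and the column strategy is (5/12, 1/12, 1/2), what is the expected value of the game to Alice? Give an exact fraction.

2

Against (5/12, 1/12, 1/2), each row's expected payoff is I: 13/4; II: 7/4; III: 5/2.
Taking the (1/9, 7/9, 1/9)-weighted average: (1/9)·(13/4) + (7/9)·(7/4) + (1/9)·(5/2) = 2.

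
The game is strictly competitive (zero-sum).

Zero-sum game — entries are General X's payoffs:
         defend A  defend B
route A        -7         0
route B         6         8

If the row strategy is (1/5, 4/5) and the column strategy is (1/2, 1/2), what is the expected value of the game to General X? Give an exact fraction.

49/10

Against (1/2, 1/2), each row's expected payoff is route A: -7/2; route B: 7.
Taking the (1/5, 4/5)-weighted average: (1/5)·(-7/2) + (4/5)·(7) = 49/10.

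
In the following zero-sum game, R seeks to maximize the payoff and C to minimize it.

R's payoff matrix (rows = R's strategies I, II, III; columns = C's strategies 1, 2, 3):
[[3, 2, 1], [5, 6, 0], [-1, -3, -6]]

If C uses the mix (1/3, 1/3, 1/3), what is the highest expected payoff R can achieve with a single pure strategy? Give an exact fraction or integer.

I: (3)·(1/3) + (2)·(1/3) + (1)·(1/3) = 2.
II: (5)·(1/3) + (6)·(1/3) + (0)·(1/3) = 11/3.
III: (-1)·(1/3) + (-3)·(1/3) + (-6)·(1/3) = -10/3.
The best pure response is II with expected payoff 11/3.

11/3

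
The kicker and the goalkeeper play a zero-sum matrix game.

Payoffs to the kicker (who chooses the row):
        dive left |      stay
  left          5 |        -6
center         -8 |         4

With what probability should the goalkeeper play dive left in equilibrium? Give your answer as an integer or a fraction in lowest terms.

Row minima are -6 and -8, so the kicker's maximin is -6; column maxima are 5 and 4, so the goalkeeper's minimax is 4. These differ, so the equilibrium is in mixed strategies.
Let the goalkeeper play dive left with probability q. The kicker is indifferent when 5q − 6(1−q) = −8q + 4(1−q), giving q = 10/23.

10/23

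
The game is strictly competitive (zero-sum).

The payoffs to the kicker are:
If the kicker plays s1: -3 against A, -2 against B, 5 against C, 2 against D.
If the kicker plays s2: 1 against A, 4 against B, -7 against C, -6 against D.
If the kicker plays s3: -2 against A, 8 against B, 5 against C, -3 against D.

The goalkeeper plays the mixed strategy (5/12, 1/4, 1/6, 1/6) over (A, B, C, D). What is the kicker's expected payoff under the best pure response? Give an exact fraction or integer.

s1: (-3)·(5/12) + (-2)·(1/4) + (5)·(1/6) + (2)·(1/6) = -7/12.
s2: (1)·(5/12) + (4)·(1/4) + (-7)·(1/6) + (-6)·(1/6) = -3/4.
s3: (-2)·(5/12) + (8)·(1/4) + (5)·(1/6) + (-3)·(1/6) = 3/2.
The best pure response is s3 with expected payoff 3/2.

3/2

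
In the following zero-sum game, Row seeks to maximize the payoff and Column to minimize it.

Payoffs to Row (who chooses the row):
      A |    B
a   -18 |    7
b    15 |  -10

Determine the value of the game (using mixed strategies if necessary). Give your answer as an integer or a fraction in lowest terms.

-3/2

Row minima are -18 and -10, so Row's maximin is -10; column maxima are 15 and 7, so Column's minimax is 7. These differ, so the equilibrium is in mixed strategies.
Let Row play a with probability p. Column is indifferent when −18p + 15(1−p) = 7p − 10(1−p), giving p = 1/2.
Let Column play A with probability q. Row is indifferent when −18q + 7(1−q) = 15q − 10(1−q), giving q = 17/50.
The value is -18·(17/50) + (7)·(33/50) = -3/2.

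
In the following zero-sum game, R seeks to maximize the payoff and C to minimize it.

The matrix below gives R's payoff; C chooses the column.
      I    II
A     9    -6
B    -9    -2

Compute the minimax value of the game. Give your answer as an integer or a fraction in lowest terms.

-36/11

Row minima are -6 and -9, so R's maximin is -6; column maxima are 9 and -2, so C's minimax is -2. These differ, so the equilibrium is in mixed strategies.
Let R play A with probability p. C is indifferent when 9p − 9(1−p) = −6p − 2(1−p), giving p = 7/22.
Let C play I with probability q. R is indifferent when 9q − 6(1−q) = −9q − 2(1−q), giving q = 2/11.
The value is 9·(2/11) + (-6)·(9/11) = -36/11.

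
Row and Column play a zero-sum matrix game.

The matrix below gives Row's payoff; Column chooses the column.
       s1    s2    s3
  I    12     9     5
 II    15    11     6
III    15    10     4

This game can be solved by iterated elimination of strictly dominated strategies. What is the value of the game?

Column s2 is strictly dominated by s3 for Column (5<9, 6<11, 4<10); eliminate s2.
Row I is strictly dominated by row II (15>12, 6>5); eliminate I.
Column s1 is strictly dominated by s3 for Column (6<15, 4<15); eliminate s1.
Row III is strictly dominated by row II (6>4); eliminate III.
Only (II, s3) remains, with payoff 6.

6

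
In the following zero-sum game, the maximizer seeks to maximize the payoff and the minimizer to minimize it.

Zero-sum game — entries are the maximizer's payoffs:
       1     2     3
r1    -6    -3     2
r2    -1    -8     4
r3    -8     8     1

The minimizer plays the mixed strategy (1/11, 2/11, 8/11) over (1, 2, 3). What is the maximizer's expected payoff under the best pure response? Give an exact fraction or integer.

16/11

r1: (-6)·(1/11) + (-3)·(2/11) + (2)·(8/11) = 4/11.
r2: (-1)·(1/11) + (-8)·(2/11) + (4)·(8/11) = 15/11.
r3: (-8)·(1/11) + (8)·(2/11) + (1)·(8/11) = 16/11.
The best pure response is r3 with expected payoff 16/11.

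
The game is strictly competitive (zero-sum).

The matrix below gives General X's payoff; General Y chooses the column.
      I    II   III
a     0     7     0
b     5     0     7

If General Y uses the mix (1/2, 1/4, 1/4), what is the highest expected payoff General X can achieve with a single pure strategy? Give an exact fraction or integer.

17/4

a: (0)·(1/2) + (7)·(1/4) + (0)·(1/4) = 7/4.
b: (5)·(1/2) + (0)·(1/4) + (7)·(1/4) = 17/4.
The best pure response is b with expected payoff 17/4.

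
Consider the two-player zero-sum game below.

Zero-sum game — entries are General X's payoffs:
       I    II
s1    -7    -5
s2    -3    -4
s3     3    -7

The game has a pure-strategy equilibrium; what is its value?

Row minima: -7, -4, -7 → General X's maximin is -4.
Column maxima: 3, -4 → General Y's minimax is -4.
They coincide at (s2, II), so the value is -4.

-4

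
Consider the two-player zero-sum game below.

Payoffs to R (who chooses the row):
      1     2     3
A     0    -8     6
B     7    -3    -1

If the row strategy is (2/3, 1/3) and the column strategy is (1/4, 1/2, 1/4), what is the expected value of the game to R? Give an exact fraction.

-5/3

Against (1/4, 1/2, 1/4), each row's expected payoff is A: -5/2; B: 0.
Taking the (2/3, 1/3)-weighted average: (2/3)·(-5/2) + (1/3)·(0) = -5/3.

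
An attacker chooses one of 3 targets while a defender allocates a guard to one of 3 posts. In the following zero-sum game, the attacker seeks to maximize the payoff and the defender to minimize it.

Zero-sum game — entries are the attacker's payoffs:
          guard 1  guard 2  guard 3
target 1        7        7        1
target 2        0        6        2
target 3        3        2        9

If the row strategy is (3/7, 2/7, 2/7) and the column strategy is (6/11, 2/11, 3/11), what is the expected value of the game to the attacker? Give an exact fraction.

311/77

Against (6/11, 2/11, 3/11), each row's expected payoff is target 1: 59/11; target 2: 18/11; target 3: 49/11.
Taking the (3/7, 2/7, 2/7)-weighted average: (3/7)·(59/11) + (2/7)·(18/11) + (2/7)·(49/11) = 311/77.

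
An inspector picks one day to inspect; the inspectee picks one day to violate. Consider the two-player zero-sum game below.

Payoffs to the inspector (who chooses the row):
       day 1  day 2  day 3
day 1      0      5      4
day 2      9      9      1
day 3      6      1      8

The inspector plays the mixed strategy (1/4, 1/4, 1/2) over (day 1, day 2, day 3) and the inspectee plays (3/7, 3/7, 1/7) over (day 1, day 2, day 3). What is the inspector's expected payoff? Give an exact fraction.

33/7

Against (3/7, 3/7, 1/7), each row's expected payoff is day 1: 19/7; day 2: 55/7; day 3: 29/7.
Taking the (1/4, 1/4, 1/2)-weighted average: (1/4)·(19/7) + (1/4)·(55/7) + (1/2)·(29/7) = 33/7.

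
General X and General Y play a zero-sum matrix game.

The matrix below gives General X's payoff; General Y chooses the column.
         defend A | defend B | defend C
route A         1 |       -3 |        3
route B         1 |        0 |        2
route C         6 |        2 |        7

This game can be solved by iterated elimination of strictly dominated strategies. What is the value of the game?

Column defend A is strictly dominated by defend B for General Y (-3<1, 0<1, 2<6); eliminate defend A.
Column defend C is strictly dominated by defend B for General Y (-3<3, 0<2, 2<7); eliminate defend C.
Row route B is strictly dominated by row route C (2>0); eliminate route B.
Row route A is strictly dominated by row route C (2>-3); eliminate route A.
Only (route C, defend B) remains, with payoff 2.

2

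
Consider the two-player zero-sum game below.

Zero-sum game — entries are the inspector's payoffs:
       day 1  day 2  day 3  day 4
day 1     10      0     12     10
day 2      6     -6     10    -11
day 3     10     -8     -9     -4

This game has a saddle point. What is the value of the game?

Row minima: 0, -11, -9 → the inspector's maximin is 0.
Column maxima: 10, 0, 12, 10 → the inspectee's minimax is 0.
They coincide at (day 1, day 2), so the value is 0.

0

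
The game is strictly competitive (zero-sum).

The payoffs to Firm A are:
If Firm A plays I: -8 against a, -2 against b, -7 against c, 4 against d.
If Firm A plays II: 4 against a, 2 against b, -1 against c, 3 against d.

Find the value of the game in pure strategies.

-1

Row minima: -8, -1 → Firm A's maximin is -1.
Column maxima: 4, 2, -1, 4 → Firm B's minimax is -1.
They coincide at (II, c), so the value is -1.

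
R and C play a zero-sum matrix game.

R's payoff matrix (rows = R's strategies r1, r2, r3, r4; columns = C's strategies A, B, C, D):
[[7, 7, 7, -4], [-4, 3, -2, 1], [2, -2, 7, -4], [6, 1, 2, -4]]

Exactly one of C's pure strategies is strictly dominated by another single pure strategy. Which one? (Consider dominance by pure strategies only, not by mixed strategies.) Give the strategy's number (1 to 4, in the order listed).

2

C prefers columns that give R less. Compare B with D: -4 < 7, 1 < 3, -4 < -2, -4 < 1.
So D strictly dominates B for C; B is strictly dominated.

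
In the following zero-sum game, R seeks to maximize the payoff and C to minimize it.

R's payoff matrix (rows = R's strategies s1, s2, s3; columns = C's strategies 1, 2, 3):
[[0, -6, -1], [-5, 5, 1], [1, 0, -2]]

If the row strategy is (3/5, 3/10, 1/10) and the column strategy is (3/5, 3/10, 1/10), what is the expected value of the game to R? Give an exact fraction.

Against (3/5, 3/10, 1/10), each row's expected payoff is s1: -19/10; s2: -7/5; s3: 2/5.
Taking the (3/5, 3/10, 1/10)-weighted average: (3/5)·(-19/10) + (3/10)·(-7/5) + (1/10)·(2/5) = -38/25.

-38/25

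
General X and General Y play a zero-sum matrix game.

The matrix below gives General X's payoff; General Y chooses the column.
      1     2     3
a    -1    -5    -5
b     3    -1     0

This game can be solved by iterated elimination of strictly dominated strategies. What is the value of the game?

-1

Column 1 is strictly dominated by 2 for General Y (-5<-1, -1<3); eliminate 1.
Row a is strictly dominated by row b (-1>-5, 0>-5); eliminate a.
Column 3 is strictly dominated by 2 for General Y (-1<0); eliminate 3.
Only (b, 2) remains, with payoff -1.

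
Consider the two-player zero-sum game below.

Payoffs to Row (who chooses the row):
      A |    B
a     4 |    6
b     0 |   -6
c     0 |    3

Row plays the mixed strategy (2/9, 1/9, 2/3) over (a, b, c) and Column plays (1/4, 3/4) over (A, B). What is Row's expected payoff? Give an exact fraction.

20/9

Against (1/4, 3/4), each row's expected payoff is a: 11/2; b: -9/2; c: 9/4.
Taking the (2/9, 1/9, 2/3)-weighted average: (2/9)·(11/2) + (1/9)·(-9/2) + (2/3)·(9/4) = 20/9.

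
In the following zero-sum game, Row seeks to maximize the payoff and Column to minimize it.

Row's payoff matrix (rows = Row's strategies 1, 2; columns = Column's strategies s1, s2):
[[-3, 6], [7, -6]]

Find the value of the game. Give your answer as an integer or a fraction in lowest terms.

Row minima are -3 and -6, so Row's maximin is -3; column maxima are 7 and 6, so Column's minimax is 6. These differ, so the equilibrium is in mixed strategies.
Let Row play 1 with probability p. Column is indifferent when −3p + 7(1−p) = 6p − 6(1−p), giving p = 13/22.
Let Column play s1 with probability q. Row is indifferent when −3q + 6(1−q) = 7q − 6(1−q), giving q = 6/11.
The value is -3·(6/11) + (6)·(5/11) = 12/11.

12/11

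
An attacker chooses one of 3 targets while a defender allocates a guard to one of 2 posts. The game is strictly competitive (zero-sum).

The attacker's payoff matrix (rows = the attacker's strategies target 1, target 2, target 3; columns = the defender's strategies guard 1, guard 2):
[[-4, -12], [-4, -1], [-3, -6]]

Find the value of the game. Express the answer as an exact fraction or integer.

Row target 1 is strictly dominated by row target 3, so the attacker never plays it.
The remaining 2×2 game on (target 2, target 3) × (guard 1, guard 2) has no saddle point. Let the attacker play target 2 with probability p; indifference gives −4p − 3(1−p) = −p − 6(1−p), so p = 1/2.
Similarly the defender's optimal q on guard 1 is 5/6, and the value is -4·(5/6) + (-1)·(1/6) = -7/2.

-7/2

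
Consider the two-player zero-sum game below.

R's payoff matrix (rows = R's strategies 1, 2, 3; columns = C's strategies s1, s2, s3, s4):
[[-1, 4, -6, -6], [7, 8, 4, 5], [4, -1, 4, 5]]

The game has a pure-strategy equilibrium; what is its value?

4

Row minima: -6, 4, -1 → R's maximin is 4.
Column maxima: 7, 8, 4, 5 → C's minimax is 4.
They coincide at (2, s3), so the value is 4.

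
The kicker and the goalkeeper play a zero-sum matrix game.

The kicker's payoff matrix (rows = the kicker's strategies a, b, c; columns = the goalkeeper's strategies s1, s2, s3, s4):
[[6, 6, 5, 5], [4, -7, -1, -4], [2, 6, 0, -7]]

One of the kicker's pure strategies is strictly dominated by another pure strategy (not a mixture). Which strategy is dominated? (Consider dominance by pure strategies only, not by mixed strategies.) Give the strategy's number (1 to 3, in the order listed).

Compare b with a: 6 > 4, 6 > -7, 5 > -1, 5 > -4.
So a strictly dominates b for the kicker; b is strictly dominated.

2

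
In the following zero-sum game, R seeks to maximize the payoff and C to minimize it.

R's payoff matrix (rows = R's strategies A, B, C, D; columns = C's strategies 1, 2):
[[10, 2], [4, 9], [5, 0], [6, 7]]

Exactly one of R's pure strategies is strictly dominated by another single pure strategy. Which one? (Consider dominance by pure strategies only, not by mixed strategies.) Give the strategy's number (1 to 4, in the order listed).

3

Compare C with A: 10 > 5, 2 > 0.
So A strictly dominates C for R; C is strictly dominated.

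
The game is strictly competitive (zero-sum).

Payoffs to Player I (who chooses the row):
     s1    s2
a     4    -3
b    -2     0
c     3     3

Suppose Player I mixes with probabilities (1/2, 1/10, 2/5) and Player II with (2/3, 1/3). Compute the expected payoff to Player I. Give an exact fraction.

Against (2/3, 1/3), each row's expected payoff is a: 5/3; b: -4/3; c: 3.
Taking the (1/2, 1/10, 2/5)-weighted average: (1/2)·(5/3) + (1/10)·(-4/3) + (2/5)·(3) = 19/10.

19/10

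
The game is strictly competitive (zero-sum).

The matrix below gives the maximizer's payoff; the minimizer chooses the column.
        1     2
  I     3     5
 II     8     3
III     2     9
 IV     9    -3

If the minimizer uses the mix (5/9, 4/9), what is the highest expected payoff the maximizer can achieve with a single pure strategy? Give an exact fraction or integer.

I: (3)·(5/9) + (5)·(4/9) = 35/9.
II: (8)·(5/9) + (3)·(4/9) = 52/9.
III: (2)·(5/9) + (9)·(4/9) = 46/9.
IV: (9)·(5/9) + (-3)·(4/9) = 11/3.
The best pure response is II with expected payoff 52/9.

52/9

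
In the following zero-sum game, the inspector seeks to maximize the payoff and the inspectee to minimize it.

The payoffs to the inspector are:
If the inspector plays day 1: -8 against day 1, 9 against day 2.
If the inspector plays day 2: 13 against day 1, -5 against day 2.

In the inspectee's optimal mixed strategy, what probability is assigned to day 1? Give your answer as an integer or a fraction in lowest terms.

2/5

Row minima are -8 and -5, so the inspector's maximin is -5; column maxima are 13 and 9, so the inspectee's minimax is 9. These differ, so the equilibrium is in mixed strategies.
Let the inspectee play day 1 with probability q. The inspector is indifferent when −8q + 9(1−q) = 13q − 5(1−q), giving q = 2/5.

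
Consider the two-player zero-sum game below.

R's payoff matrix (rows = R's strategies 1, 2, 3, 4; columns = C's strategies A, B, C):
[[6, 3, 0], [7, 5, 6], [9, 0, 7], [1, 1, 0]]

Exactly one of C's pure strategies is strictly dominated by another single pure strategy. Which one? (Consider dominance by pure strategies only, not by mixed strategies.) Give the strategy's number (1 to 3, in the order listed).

1

C prefers columns that give R less. Compare A with C: 0 < 6, 6 < 7, 7 < 9, 0 < 1.
So C strictly dominates A for C; A is strictly dominated.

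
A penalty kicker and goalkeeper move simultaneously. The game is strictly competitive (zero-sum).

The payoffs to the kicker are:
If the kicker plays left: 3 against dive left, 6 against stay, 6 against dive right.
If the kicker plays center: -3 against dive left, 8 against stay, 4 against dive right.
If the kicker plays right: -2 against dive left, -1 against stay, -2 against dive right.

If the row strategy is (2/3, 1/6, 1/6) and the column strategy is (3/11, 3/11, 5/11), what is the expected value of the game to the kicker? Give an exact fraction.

122/33

Against (3/11, 3/11, 5/11), each row's expected payoff is left: 57/11; center: 35/11; right: -19/11.
Taking the (2/3, 1/6, 1/6)-weighted average: (2/3)·(57/11) + (1/6)·(35/11) + (1/6)·(-19/11) = 122/33.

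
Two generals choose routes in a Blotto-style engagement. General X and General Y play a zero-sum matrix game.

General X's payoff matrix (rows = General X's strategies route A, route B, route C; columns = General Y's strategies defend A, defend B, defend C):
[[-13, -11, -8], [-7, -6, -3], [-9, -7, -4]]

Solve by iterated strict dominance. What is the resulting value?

-7

Row route A is strictly dominated by row route B (-7>-13, -6>-11, -3>-8); eliminate route A.
Column defend C is strictly dominated by defend A for General Y (-7<-3, -9<-4); eliminate defend C.
Row route C is strictly dominated by row route B (-7>-9, -6>-7); eliminate route C.
Column defend B is strictly dominated by defend A for General Y (-7<-6); eliminate defend B.
Only (route B, defend A) remains, with payoff -7.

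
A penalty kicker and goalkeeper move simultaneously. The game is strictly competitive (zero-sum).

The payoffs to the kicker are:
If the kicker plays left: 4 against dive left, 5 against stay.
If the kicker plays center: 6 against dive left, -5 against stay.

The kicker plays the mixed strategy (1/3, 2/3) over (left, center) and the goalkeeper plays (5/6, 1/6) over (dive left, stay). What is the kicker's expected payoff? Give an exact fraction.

25/6

Against (5/6, 1/6), each row's expected payoff is left: 25/6; center: 25/6.
Taking the (1/3, 2/3)-weighted average: (1/3)·(25/6) + (2/3)·(25/6) = 25/6.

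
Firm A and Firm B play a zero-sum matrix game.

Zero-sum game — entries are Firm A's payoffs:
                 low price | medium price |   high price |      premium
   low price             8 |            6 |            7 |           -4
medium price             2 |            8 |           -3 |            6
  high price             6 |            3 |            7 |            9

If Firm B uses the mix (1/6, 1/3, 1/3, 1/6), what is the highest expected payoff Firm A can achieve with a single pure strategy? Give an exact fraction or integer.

low price: (8)·(1/6) + (6)·(1/3) + (7)·(1/3) + (-4)·(1/6) = 5.
medium price: (2)·(1/6) + (8)·(1/3) + (-3)·(1/3) + (6)·(1/6) = 3.
high price: (6)·(1/6) + (3)·(1/3) + (7)·(1/3) + (9)·(1/6) = 35/6.
The best pure response is high price with expected payoff 35/6.

35/6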